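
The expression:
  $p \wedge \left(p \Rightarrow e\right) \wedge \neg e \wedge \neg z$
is never true.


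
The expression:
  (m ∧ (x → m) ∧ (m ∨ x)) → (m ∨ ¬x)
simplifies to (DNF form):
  True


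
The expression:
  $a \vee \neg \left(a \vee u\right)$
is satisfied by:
  {a: True, u: False}
  {u: False, a: False}
  {u: True, a: True}


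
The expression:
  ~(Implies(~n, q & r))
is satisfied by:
  {n: False, q: False, r: False}
  {r: True, n: False, q: False}
  {q: True, n: False, r: False}


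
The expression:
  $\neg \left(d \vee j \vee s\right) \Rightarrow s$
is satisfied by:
  {d: True, s: True, j: True}
  {d: True, s: True, j: False}
  {d: True, j: True, s: False}
  {d: True, j: False, s: False}
  {s: True, j: True, d: False}
  {s: True, j: False, d: False}
  {j: True, s: False, d: False}


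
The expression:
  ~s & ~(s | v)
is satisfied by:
  {v: False, s: False}


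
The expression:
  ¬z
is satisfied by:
  {z: False}


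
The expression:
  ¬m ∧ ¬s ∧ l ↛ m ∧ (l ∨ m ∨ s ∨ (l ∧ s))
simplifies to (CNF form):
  l ∧ ¬m ∧ ¬s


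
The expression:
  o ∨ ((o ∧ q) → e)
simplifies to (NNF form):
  True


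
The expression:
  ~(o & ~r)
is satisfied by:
  {r: True, o: False}
  {o: False, r: False}
  {o: True, r: True}


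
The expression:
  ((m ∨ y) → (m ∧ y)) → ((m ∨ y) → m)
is always true.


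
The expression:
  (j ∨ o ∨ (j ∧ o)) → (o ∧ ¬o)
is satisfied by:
  {o: False, j: False}


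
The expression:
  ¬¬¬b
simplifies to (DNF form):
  ¬b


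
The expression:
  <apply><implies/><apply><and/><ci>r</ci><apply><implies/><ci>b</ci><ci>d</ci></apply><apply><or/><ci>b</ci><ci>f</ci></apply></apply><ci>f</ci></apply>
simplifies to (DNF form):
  <apply><or/><ci>f</ci><apply><not/><ci>b</ci></apply><apply><not/><ci>d</ci></apply><apply><not/><ci>r</ci></apply></apply>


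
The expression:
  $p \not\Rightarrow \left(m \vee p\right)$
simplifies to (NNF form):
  $\text{False}$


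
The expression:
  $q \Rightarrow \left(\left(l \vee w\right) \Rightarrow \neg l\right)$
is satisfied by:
  {l: False, q: False}
  {q: True, l: False}
  {l: True, q: False}


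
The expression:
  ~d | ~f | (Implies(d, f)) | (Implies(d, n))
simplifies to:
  True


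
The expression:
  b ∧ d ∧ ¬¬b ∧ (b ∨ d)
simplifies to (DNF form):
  b ∧ d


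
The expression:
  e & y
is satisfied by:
  {e: True, y: True}


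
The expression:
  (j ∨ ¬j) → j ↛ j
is never true.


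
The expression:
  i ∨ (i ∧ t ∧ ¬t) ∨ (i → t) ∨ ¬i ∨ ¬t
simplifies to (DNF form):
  True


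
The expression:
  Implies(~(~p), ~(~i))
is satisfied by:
  {i: True, p: False}
  {p: False, i: False}
  {p: True, i: True}


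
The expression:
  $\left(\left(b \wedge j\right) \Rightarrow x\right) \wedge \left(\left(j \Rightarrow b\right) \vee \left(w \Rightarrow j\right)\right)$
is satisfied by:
  {x: True, b: False, j: False}
  {b: False, j: False, x: False}
  {j: True, x: True, b: False}
  {j: True, b: False, x: False}
  {x: True, b: True, j: False}
  {b: True, x: False, j: False}
  {j: True, b: True, x: True}


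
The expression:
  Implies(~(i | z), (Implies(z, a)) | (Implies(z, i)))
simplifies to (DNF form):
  True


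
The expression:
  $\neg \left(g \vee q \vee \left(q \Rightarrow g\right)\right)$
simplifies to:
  $\text{False}$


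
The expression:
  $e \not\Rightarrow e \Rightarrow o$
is always true.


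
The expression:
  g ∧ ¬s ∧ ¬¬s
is never true.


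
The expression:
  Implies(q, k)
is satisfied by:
  {k: True, q: False}
  {q: False, k: False}
  {q: True, k: True}


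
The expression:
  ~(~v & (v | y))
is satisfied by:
  {v: True, y: False}
  {y: False, v: False}
  {y: True, v: True}


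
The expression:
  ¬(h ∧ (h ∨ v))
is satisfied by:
  {h: False}


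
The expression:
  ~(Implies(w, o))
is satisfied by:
  {w: True, o: False}


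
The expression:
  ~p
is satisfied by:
  {p: False}


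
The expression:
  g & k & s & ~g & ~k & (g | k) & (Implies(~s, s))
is never true.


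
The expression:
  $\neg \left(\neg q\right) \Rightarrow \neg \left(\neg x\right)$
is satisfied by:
  {x: True, q: False}
  {q: False, x: False}
  {q: True, x: True}


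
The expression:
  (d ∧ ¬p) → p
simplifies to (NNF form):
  p ∨ ¬d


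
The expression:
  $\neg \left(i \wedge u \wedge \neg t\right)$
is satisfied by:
  {t: True, u: False, i: False}
  {u: False, i: False, t: False}
  {i: True, t: True, u: False}
  {i: True, u: False, t: False}
  {t: True, u: True, i: False}
  {u: True, t: False, i: False}
  {i: True, u: True, t: True}


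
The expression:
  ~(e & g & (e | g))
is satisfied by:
  {g: False, e: False}
  {e: True, g: False}
  {g: True, e: False}


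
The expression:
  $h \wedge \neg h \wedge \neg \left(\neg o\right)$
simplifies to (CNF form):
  $\text{False}$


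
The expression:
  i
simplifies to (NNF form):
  i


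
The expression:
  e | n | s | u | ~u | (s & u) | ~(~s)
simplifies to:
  True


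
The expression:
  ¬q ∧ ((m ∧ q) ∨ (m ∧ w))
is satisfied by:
  {m: True, w: True, q: False}


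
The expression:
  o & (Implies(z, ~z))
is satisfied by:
  {o: True, z: False}


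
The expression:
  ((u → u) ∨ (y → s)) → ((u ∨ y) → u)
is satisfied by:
  {u: True, y: False}
  {y: False, u: False}
  {y: True, u: True}


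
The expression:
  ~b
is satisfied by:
  {b: False}


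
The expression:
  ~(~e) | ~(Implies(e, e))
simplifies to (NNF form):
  e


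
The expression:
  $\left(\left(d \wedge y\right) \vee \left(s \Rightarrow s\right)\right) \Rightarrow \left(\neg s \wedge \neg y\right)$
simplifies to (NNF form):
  $\neg s \wedge \neg y$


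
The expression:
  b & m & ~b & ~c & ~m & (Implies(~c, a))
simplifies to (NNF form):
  False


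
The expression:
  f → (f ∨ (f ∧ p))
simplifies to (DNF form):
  True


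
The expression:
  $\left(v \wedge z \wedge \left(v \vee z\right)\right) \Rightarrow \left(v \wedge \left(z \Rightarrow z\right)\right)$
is always true.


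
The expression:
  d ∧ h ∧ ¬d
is never true.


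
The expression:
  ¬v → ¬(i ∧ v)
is always true.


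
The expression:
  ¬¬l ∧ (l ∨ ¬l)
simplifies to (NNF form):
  l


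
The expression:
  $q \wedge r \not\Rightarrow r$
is never true.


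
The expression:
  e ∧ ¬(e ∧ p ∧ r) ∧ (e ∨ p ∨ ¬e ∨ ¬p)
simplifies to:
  e ∧ (¬p ∨ ¬r)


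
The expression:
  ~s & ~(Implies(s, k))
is never true.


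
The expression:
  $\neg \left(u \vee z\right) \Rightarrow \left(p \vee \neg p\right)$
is always true.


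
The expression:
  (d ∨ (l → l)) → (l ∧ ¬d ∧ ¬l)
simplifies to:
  False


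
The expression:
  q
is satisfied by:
  {q: True}


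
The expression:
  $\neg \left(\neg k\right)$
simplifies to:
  $k$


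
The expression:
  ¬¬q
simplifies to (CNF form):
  q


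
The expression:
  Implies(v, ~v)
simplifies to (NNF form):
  ~v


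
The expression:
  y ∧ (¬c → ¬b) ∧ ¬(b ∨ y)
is never true.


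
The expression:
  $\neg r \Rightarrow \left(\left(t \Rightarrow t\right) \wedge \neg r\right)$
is always true.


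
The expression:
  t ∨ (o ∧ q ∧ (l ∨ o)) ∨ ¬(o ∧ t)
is always true.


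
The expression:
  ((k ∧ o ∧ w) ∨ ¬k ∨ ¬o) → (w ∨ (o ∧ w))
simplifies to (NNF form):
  w ∨ (k ∧ o)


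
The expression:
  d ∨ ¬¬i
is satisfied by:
  {i: True, d: True}
  {i: True, d: False}
  {d: True, i: False}


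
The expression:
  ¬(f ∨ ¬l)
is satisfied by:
  {l: True, f: False}


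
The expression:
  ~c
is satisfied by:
  {c: False}


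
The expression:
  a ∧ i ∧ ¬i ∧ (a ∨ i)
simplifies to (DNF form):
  False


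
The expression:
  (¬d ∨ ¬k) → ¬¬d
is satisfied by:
  {d: True}


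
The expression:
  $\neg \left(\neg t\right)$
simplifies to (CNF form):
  $t$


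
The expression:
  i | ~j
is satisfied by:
  {i: True, j: False}
  {j: False, i: False}
  {j: True, i: True}


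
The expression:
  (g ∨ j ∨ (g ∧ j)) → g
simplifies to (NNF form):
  g ∨ ¬j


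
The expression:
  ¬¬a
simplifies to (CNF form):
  a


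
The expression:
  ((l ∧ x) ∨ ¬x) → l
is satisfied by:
  {x: True, l: True}
  {x: True, l: False}
  {l: True, x: False}


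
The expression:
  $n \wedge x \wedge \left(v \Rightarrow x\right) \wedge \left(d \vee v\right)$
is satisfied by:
  {x: True, n: True, d: True, v: True}
  {x: True, n: True, d: True, v: False}
  {x: True, n: True, v: True, d: False}


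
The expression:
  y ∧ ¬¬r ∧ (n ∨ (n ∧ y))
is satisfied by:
  {r: True, y: True, n: True}


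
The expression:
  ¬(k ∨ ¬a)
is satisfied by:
  {a: True, k: False}


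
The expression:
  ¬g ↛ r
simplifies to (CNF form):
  r ∨ ¬g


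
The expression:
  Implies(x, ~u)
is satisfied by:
  {u: False, x: False}
  {x: True, u: False}
  {u: True, x: False}


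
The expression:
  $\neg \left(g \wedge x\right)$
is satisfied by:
  {g: False, x: False}
  {x: True, g: False}
  {g: True, x: False}


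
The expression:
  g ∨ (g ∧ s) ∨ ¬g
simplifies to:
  True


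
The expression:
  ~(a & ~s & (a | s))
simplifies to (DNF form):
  s | ~a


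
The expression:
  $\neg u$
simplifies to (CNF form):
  $\neg u$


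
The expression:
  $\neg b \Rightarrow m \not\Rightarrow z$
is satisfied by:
  {b: True, m: True, z: False}
  {b: True, z: False, m: False}
  {b: True, m: True, z: True}
  {b: True, z: True, m: False}
  {m: True, z: False, b: False}


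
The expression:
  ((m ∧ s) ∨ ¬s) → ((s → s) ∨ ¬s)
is always true.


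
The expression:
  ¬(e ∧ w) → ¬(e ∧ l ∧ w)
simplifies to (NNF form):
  True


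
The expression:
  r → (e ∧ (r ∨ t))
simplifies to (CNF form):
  e ∨ ¬r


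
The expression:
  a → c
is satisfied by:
  {c: True, a: False}
  {a: False, c: False}
  {a: True, c: True}


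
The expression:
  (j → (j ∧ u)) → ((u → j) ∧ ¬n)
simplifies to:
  (j ∧ ¬n) ∨ (j ∧ ¬u) ∨ (¬n ∧ ¬u)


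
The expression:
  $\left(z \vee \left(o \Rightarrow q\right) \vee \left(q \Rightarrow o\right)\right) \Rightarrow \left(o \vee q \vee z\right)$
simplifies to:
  $o \vee q \vee z$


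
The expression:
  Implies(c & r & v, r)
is always true.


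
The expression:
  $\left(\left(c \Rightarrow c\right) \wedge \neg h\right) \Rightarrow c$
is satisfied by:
  {c: True, h: True}
  {c: True, h: False}
  {h: True, c: False}


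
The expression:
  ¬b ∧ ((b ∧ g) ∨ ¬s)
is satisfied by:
  {b: False, s: False}


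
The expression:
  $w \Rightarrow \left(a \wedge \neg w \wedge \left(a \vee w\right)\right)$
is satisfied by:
  {w: False}


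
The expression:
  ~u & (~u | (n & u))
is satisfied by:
  {u: False}


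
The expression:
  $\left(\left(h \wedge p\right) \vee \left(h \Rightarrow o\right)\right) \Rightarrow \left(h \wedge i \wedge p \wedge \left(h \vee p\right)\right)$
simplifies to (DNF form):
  $\left(h \wedge i \wedge p\right) \vee \left(h \wedge i \wedge \neg o\right) \vee \left(h \wedge p \wedge \neg p\right) \vee \left(h \wedge \neg o \wedge \neg p\right)$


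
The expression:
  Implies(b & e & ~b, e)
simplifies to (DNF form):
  True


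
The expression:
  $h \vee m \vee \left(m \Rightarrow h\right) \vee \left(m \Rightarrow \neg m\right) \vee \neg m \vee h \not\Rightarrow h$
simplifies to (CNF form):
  $\text{True}$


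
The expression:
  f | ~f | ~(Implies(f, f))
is always true.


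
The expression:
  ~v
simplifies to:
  ~v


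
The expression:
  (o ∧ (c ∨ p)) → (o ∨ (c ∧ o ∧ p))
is always true.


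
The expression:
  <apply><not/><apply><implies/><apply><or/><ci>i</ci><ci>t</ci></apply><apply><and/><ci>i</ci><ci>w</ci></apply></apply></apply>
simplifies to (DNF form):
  <apply><or/><apply><and/><ci>i</ci><apply><not/><ci>w</ci></apply></apply><apply><and/><ci>t</ci><apply><not/><ci>i</ci></apply></apply></apply>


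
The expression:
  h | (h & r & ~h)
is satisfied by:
  {h: True}


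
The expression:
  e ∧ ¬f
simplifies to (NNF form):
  e ∧ ¬f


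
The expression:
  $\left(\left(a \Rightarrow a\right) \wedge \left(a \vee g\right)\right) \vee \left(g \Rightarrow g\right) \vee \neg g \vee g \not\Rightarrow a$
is always true.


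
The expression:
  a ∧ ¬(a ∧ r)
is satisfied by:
  {a: True, r: False}


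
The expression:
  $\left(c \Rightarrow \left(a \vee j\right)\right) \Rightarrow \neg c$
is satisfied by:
  {a: False, c: False, j: False}
  {j: True, a: False, c: False}
  {a: True, j: False, c: False}
  {j: True, a: True, c: False}
  {c: True, j: False, a: False}


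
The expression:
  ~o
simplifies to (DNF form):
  ~o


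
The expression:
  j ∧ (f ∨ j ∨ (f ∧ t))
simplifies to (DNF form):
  j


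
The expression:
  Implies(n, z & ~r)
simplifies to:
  ~n | (z & ~r)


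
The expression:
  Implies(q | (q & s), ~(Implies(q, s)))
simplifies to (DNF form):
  ~q | ~s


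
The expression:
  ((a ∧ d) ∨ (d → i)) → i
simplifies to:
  i ∨ (d ∧ ¬a)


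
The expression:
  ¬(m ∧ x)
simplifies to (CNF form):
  ¬m ∨ ¬x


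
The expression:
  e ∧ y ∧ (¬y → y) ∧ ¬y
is never true.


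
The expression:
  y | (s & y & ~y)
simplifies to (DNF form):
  y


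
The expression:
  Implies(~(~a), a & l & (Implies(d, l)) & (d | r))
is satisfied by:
  {r: True, l: True, d: True, a: False}
  {r: True, l: True, d: False, a: False}
  {l: True, d: True, r: False, a: False}
  {l: True, r: False, d: False, a: False}
  {r: True, d: True, l: False, a: False}
  {r: True, d: False, l: False, a: False}
  {d: True, r: False, l: False, a: False}
  {r: False, d: False, l: False, a: False}
  {r: True, a: True, l: True, d: True}
  {r: True, a: True, l: True, d: False}
  {a: True, l: True, d: True, r: False}


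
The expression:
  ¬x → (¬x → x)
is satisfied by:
  {x: True}


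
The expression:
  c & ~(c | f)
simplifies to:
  False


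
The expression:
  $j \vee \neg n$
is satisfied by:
  {j: True, n: False}
  {n: False, j: False}
  {n: True, j: True}


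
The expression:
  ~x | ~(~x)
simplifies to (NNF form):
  True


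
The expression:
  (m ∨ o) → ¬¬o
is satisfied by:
  {o: True, m: False}
  {m: False, o: False}
  {m: True, o: True}


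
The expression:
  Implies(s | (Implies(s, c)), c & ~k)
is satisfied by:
  {c: True, k: False}


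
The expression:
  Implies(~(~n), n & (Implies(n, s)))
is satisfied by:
  {s: True, n: False}
  {n: False, s: False}
  {n: True, s: True}


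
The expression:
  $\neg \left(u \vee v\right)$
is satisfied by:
  {u: False, v: False}


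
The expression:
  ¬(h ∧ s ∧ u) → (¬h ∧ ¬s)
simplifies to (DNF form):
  (s ∧ ¬s) ∨ (¬h ∧ ¬s) ∨ (h ∧ s ∧ u) ∨ (h ∧ s ∧ ¬s) ∨ (h ∧ u ∧ ¬h) ∨ (h ∧ ¬h ∧ ¬s) ∨ (s ∧ u ∧ ¬s) ∨ (u ∧ ¬h ∧ ¬s)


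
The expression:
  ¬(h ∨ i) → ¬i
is always true.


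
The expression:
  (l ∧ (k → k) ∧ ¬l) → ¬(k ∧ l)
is always true.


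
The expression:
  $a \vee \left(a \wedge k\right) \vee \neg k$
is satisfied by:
  {a: True, k: False}
  {k: False, a: False}
  {k: True, a: True}


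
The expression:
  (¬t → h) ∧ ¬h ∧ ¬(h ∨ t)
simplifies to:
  False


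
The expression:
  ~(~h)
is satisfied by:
  {h: True}


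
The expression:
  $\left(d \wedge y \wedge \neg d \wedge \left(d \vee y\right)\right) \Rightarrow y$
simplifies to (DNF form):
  $\text{True}$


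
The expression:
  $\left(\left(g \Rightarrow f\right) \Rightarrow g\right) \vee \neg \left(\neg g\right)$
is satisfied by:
  {g: True}


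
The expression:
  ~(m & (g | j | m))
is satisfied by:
  {m: False}


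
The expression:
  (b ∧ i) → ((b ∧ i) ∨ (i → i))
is always true.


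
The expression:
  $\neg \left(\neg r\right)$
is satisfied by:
  {r: True}


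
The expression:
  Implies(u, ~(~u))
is always true.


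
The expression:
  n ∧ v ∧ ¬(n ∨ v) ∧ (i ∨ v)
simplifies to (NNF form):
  False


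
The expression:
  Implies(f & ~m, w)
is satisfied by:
  {m: True, w: True, f: False}
  {m: True, w: False, f: False}
  {w: True, m: False, f: False}
  {m: False, w: False, f: False}
  {f: True, m: True, w: True}
  {f: True, m: True, w: False}
  {f: True, w: True, m: False}


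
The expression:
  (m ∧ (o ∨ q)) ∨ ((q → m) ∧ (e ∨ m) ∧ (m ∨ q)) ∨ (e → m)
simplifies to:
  m ∨ ¬e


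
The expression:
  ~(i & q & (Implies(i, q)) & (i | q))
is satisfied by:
  {q: False, i: False}
  {i: True, q: False}
  {q: True, i: False}


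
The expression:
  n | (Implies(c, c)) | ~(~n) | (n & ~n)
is always true.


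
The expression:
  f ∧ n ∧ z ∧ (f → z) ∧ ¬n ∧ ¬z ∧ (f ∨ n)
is never true.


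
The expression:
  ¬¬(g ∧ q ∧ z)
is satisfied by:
  {z: True, g: True, q: True}


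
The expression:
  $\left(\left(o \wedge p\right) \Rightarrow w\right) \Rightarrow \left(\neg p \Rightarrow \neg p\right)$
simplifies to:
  $\text{True}$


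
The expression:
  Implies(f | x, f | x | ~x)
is always true.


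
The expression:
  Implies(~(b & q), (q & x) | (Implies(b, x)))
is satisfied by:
  {x: True, q: True, b: False}
  {x: True, q: False, b: False}
  {q: True, x: False, b: False}
  {x: False, q: False, b: False}
  {x: True, b: True, q: True}
  {x: True, b: True, q: False}
  {b: True, q: True, x: False}


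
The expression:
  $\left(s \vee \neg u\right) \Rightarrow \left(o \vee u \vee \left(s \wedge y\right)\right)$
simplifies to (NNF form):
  $o \vee u \vee \left(s \wedge y\right)$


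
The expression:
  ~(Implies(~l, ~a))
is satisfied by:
  {a: True, l: False}


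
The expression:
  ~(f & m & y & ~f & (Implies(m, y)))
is always true.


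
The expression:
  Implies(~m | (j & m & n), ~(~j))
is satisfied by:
  {m: True, j: True}
  {m: True, j: False}
  {j: True, m: False}


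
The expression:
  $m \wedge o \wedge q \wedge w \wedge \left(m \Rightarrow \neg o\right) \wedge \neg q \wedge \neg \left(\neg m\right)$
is never true.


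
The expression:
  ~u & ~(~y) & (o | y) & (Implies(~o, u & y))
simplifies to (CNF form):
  o & y & ~u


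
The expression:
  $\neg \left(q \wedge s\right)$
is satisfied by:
  {s: False, q: False}
  {q: True, s: False}
  {s: True, q: False}


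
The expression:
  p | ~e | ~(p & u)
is always true.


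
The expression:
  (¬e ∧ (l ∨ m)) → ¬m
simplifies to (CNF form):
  e ∨ ¬m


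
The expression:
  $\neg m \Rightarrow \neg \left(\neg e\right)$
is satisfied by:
  {m: True, e: True}
  {m: True, e: False}
  {e: True, m: False}


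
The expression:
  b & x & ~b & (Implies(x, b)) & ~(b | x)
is never true.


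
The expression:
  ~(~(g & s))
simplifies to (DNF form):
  g & s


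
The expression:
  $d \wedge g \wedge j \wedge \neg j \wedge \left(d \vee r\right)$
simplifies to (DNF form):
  $\text{False}$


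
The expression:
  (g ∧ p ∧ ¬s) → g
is always true.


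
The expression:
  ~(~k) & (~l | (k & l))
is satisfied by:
  {k: True}


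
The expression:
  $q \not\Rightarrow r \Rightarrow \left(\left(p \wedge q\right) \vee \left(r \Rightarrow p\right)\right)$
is always true.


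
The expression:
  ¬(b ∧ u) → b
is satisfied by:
  {b: True}


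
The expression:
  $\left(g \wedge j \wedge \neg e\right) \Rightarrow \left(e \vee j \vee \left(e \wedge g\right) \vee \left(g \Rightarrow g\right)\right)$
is always true.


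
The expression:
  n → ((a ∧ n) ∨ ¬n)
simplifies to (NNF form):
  a ∨ ¬n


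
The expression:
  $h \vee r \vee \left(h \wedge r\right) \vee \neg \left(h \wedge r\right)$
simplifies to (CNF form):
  $\text{True}$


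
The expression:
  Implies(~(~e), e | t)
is always true.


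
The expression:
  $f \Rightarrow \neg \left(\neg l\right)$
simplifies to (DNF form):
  $l \vee \neg f$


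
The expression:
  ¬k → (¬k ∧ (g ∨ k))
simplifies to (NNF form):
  g ∨ k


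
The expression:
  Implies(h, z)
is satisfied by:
  {z: True, h: False}
  {h: False, z: False}
  {h: True, z: True}


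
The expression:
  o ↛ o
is never true.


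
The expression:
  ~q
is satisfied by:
  {q: False}


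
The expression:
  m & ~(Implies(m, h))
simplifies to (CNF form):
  m & ~h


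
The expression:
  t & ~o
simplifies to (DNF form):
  t & ~o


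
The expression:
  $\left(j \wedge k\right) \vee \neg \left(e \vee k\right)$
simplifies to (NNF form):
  $\left(j \wedge k\right) \vee \left(\neg e \wedge \neg k\right)$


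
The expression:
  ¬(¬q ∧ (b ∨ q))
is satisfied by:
  {q: True, b: False}
  {b: False, q: False}
  {b: True, q: True}


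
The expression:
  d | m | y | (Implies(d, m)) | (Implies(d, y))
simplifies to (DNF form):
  True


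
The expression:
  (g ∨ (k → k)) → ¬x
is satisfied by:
  {x: False}


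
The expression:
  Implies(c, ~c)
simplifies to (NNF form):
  ~c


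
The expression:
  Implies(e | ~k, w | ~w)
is always true.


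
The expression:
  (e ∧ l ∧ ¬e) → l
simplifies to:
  True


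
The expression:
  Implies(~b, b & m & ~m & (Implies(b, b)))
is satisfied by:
  {b: True}


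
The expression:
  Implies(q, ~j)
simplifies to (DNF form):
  ~j | ~q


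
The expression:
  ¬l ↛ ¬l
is never true.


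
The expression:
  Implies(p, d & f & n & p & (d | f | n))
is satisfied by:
  {f: True, d: True, n: True, p: False}
  {f: True, d: True, n: False, p: False}
  {f: True, n: True, d: False, p: False}
  {f: True, n: False, d: False, p: False}
  {d: True, n: True, f: False, p: False}
  {d: True, n: False, f: False, p: False}
  {n: True, f: False, d: False, p: False}
  {n: False, f: False, d: False, p: False}
  {p: True, f: True, d: True, n: True}


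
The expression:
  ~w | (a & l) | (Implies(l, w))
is always true.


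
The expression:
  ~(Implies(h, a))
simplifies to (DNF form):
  h & ~a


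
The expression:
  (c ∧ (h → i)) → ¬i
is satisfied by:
  {c: False, i: False}
  {i: True, c: False}
  {c: True, i: False}


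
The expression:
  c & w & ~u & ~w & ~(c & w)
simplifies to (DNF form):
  False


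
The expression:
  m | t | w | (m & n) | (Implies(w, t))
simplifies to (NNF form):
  True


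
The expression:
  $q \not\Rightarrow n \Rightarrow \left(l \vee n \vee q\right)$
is always true.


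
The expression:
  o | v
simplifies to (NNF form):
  o | v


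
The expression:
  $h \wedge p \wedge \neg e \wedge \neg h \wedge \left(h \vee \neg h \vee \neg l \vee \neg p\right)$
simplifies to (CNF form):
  $\text{False}$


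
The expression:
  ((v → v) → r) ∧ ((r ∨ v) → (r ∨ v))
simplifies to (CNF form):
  r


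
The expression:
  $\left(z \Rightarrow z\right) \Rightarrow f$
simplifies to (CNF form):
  $f$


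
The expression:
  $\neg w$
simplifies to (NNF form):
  $\neg w$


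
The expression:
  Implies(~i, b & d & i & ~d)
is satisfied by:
  {i: True}


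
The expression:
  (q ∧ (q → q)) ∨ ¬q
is always true.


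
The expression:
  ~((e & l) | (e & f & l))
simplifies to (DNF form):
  ~e | ~l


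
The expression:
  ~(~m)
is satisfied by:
  {m: True}


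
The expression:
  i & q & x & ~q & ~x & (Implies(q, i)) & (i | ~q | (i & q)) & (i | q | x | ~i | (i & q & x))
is never true.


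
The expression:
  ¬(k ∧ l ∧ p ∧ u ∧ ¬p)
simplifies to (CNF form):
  True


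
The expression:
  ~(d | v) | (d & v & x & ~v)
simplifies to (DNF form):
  ~d & ~v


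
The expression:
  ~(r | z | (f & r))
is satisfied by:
  {r: False, z: False}


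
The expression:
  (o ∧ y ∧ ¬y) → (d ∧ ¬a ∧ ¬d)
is always true.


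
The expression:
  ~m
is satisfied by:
  {m: False}


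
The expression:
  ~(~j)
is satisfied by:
  {j: True}


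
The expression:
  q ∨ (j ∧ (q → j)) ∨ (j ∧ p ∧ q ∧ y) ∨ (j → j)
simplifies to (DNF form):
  True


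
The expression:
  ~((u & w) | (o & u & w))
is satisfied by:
  {w: False, u: False}
  {u: True, w: False}
  {w: True, u: False}


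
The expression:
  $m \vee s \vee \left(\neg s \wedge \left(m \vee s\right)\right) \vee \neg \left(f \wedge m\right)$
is always true.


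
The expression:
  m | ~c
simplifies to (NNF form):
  m | ~c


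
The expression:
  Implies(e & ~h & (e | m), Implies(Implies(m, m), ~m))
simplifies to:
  h | ~e | ~m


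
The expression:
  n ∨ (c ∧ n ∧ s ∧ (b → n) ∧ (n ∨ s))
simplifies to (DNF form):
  n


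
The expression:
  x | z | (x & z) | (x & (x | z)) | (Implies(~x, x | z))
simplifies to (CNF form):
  x | z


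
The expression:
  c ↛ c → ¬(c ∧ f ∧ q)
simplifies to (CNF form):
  True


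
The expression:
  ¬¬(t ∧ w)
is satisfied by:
  {t: True, w: True}


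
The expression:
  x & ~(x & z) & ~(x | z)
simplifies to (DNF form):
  False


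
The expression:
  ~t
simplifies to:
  ~t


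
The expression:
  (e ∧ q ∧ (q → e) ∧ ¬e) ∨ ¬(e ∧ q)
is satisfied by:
  {e: False, q: False}
  {q: True, e: False}
  {e: True, q: False}


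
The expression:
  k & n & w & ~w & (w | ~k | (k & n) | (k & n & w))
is never true.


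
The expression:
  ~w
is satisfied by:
  {w: False}


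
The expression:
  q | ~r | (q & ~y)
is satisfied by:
  {q: True, r: False}
  {r: False, q: False}
  {r: True, q: True}


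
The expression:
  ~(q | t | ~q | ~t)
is never true.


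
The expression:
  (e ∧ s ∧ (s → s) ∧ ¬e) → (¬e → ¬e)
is always true.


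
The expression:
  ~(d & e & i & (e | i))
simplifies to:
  ~d | ~e | ~i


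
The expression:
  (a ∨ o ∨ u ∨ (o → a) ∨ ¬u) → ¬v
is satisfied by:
  {v: False}


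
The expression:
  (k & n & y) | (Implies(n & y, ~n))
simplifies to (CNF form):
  k | ~n | ~y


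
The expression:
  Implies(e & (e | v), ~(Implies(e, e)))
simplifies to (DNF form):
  ~e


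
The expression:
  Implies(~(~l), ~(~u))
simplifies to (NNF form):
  u | ~l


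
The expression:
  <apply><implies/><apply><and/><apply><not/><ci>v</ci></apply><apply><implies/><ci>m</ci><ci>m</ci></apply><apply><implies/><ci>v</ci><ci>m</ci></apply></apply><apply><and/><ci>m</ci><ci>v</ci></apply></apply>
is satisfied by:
  {v: True}


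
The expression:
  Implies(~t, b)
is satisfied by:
  {b: True, t: True}
  {b: True, t: False}
  {t: True, b: False}


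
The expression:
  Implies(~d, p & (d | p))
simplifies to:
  d | p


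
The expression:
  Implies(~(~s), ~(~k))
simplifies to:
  k | ~s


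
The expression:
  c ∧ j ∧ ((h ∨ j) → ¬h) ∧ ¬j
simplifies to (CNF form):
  False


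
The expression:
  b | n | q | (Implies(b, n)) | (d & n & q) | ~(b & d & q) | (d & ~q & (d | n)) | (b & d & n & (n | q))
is always true.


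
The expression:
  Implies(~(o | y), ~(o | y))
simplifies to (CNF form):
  True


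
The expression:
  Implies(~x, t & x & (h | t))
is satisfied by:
  {x: True}


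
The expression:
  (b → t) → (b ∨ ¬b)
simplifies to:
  True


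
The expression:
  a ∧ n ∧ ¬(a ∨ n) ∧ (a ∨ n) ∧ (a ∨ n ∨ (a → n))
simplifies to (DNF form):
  False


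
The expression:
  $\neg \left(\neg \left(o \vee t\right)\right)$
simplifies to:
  $o \vee t$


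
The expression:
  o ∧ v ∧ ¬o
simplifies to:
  False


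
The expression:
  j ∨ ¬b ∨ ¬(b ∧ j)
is always true.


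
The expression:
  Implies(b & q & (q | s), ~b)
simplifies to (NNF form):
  ~b | ~q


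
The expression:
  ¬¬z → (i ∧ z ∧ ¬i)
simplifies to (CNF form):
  ¬z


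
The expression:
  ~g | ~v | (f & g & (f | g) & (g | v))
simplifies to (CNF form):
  f | ~g | ~v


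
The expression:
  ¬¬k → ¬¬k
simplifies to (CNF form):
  True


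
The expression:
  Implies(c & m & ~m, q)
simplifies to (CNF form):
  True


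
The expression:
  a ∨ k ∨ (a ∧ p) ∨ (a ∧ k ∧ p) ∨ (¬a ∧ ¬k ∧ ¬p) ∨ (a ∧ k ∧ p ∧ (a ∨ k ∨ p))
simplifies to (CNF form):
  a ∨ k ∨ ¬p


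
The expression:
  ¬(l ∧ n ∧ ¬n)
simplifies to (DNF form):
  True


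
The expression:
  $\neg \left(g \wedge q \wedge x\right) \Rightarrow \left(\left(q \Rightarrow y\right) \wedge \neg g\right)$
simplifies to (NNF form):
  $\left(y \wedge \neg g\right) \vee \left(\neg g \wedge \neg q\right) \vee \left(g \wedge q \wedge x\right)$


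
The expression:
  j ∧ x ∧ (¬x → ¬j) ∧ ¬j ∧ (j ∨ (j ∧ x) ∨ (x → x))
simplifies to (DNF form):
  False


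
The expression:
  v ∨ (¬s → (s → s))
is always true.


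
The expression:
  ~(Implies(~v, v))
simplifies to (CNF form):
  ~v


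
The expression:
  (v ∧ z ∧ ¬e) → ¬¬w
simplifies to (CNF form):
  e ∨ w ∨ ¬v ∨ ¬z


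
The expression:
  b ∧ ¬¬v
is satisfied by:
  {b: True, v: True}


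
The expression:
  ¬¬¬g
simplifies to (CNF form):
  ¬g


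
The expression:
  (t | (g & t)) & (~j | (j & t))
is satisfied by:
  {t: True}


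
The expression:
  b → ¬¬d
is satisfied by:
  {d: True, b: False}
  {b: False, d: False}
  {b: True, d: True}


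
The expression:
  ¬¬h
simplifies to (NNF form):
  h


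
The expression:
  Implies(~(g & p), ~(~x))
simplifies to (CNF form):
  (g | x) & (p | x)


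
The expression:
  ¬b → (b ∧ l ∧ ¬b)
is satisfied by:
  {b: True}


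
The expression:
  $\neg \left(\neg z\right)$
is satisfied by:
  {z: True}


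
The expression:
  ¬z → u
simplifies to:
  u ∨ z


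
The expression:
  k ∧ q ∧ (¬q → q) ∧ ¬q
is never true.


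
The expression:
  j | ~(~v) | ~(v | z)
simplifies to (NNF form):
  j | v | ~z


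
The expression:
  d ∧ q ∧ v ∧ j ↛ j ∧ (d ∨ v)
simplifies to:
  False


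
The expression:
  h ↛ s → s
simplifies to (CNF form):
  s ∨ ¬h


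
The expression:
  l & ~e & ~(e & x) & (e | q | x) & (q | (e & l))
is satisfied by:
  {q: True, l: True, e: False}


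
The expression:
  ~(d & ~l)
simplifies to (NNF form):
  l | ~d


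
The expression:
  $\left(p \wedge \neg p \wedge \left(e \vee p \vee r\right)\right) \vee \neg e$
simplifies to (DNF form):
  $\neg e$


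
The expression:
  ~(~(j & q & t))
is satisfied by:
  {t: True, j: True, q: True}


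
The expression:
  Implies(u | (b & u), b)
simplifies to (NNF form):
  b | ~u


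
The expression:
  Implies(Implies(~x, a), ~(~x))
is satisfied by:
  {x: True, a: False}
  {a: False, x: False}
  {a: True, x: True}


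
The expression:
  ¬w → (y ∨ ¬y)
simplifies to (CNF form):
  True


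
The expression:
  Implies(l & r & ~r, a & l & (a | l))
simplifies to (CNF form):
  True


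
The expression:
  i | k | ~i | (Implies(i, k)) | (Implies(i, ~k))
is always true.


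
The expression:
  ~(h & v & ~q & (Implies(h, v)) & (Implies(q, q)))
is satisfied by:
  {q: True, h: False, v: False}
  {h: False, v: False, q: False}
  {q: True, v: True, h: False}
  {v: True, h: False, q: False}
  {q: True, h: True, v: False}
  {h: True, q: False, v: False}
  {q: True, v: True, h: True}


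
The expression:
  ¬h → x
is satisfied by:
  {x: True, h: True}
  {x: True, h: False}
  {h: True, x: False}


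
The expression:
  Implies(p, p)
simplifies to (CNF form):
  True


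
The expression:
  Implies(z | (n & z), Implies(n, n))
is always true.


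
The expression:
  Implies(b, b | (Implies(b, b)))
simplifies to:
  True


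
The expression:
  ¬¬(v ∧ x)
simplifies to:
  v ∧ x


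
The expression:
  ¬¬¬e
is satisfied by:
  {e: False}


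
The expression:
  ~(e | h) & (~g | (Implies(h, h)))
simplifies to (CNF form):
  ~e & ~h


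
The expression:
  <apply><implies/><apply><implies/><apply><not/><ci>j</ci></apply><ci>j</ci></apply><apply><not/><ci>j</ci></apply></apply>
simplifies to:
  <apply><not/><ci>j</ci></apply>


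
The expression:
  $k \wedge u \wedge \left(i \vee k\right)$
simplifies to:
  $k \wedge u$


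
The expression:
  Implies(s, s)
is always true.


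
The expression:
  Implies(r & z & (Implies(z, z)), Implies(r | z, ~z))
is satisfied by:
  {z: False, r: False}
  {r: True, z: False}
  {z: True, r: False}


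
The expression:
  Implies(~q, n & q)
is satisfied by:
  {q: True}


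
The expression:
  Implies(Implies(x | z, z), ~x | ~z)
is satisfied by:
  {z: False, x: False}
  {x: True, z: False}
  {z: True, x: False}


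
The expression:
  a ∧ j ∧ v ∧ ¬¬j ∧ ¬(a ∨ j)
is never true.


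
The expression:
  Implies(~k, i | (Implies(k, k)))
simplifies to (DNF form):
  True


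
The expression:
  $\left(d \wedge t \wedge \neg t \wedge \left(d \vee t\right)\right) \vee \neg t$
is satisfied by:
  {t: False}


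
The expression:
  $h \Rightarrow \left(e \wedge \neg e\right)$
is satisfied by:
  {h: False}


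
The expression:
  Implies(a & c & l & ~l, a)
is always true.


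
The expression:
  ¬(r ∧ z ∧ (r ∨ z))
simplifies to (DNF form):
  ¬r ∨ ¬z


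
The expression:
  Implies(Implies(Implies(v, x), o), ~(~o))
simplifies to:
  o | x | ~v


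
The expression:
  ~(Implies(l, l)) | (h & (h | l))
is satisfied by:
  {h: True}


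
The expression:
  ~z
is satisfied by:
  {z: False}


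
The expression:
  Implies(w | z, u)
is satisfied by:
  {u: True, w: False, z: False}
  {z: True, u: True, w: False}
  {u: True, w: True, z: False}
  {z: True, u: True, w: True}
  {z: False, w: False, u: False}


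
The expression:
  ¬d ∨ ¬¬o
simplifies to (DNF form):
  o ∨ ¬d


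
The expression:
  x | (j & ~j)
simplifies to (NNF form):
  x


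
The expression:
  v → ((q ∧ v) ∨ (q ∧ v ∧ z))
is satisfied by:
  {q: True, v: False}
  {v: False, q: False}
  {v: True, q: True}


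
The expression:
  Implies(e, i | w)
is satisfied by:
  {i: True, w: True, e: False}
  {i: True, e: False, w: False}
  {w: True, e: False, i: False}
  {w: False, e: False, i: False}
  {i: True, w: True, e: True}
  {i: True, e: True, w: False}
  {w: True, e: True, i: False}


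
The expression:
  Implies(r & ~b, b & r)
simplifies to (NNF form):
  b | ~r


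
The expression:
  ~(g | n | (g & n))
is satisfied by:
  {n: False, g: False}


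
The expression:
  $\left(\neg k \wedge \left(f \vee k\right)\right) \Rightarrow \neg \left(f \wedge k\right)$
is always true.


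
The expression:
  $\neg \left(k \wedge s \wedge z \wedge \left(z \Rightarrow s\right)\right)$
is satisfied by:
  {s: False, k: False, z: False}
  {z: True, s: False, k: False}
  {k: True, s: False, z: False}
  {z: True, k: True, s: False}
  {s: True, z: False, k: False}
  {z: True, s: True, k: False}
  {k: True, s: True, z: False}


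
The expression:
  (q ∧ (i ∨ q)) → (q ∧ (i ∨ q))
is always true.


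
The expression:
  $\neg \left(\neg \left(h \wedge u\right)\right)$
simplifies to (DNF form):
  $h \wedge u$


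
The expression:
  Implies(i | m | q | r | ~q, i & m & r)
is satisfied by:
  {r: True, m: True, i: True}


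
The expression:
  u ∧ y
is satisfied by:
  {u: True, y: True}


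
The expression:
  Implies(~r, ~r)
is always true.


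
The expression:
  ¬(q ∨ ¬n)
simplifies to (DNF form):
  n ∧ ¬q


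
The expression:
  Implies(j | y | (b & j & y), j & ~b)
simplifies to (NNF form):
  (j & ~b) | (~j & ~y)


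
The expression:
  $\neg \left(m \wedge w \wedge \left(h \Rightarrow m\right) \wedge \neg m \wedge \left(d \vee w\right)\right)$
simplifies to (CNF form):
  $\text{True}$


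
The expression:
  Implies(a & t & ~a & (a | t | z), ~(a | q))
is always true.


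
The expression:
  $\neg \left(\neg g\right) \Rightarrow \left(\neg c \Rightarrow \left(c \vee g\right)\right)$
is always true.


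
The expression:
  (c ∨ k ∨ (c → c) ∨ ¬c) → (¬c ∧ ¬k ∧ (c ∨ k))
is never true.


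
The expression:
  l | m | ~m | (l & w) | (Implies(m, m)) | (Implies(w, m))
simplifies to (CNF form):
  True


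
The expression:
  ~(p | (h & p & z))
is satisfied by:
  {p: False}


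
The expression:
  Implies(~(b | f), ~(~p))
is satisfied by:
  {b: True, p: True, f: True}
  {b: True, p: True, f: False}
  {b: True, f: True, p: False}
  {b: True, f: False, p: False}
  {p: True, f: True, b: False}
  {p: True, f: False, b: False}
  {f: True, p: False, b: False}


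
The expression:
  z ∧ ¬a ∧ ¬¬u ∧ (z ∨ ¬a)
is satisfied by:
  {z: True, u: True, a: False}


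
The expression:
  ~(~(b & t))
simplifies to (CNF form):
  b & t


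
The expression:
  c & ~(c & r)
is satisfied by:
  {c: True, r: False}


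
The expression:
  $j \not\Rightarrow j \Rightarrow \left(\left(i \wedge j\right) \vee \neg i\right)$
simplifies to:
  $\text{True}$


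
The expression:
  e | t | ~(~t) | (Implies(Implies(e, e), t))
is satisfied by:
  {t: True, e: True}
  {t: True, e: False}
  {e: True, t: False}


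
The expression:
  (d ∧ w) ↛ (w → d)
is never true.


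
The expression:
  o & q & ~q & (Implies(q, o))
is never true.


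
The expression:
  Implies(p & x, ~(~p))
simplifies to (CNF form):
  True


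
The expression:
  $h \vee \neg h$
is always true.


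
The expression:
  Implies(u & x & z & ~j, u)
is always true.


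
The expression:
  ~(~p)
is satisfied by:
  {p: True}


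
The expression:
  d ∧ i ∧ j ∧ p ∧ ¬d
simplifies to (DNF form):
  False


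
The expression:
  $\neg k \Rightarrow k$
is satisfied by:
  {k: True}


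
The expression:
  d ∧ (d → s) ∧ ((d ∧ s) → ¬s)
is never true.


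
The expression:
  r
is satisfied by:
  {r: True}


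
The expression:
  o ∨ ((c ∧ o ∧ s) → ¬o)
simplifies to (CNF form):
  True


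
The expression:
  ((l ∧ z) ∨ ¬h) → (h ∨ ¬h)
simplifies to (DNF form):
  True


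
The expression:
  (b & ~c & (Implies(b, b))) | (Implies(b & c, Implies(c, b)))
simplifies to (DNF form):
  True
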